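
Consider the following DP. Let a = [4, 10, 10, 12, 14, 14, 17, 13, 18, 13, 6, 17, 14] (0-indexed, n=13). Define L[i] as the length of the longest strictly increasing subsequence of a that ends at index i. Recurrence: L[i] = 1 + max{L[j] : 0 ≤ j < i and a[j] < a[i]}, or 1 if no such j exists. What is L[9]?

   i    0    1    2    3    4    5    6    7    8    9   10   11   12
a[i]    4   10   10   12   14   14   17   13   18   13    6   17   14
L[i]    1    2    2    3    4    4    5    4    6    4    2    5    5

4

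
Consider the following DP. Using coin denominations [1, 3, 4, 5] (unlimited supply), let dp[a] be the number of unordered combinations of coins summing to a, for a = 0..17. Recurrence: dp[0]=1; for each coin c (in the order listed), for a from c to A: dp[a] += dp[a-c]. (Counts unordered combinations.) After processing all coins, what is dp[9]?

after  coin     0     1     2     3     4     5     6     7     8     9    10    11    12    13    14    15    16    17
          1     1     1     1     1     1     1     1     1     1     1     1     1     1     1     1     1     1     1
          3     1     1     1     2     2     2     3     3     3     4     4     4     5     5     5     6     6     6
          4     1     1     1     2     3     3     4     5     6     7     8     9    11    12    13    15    17    18
          5     1     1     1     2     3     4     5     6     8    10    12    14    17    20    23    27    31    35

10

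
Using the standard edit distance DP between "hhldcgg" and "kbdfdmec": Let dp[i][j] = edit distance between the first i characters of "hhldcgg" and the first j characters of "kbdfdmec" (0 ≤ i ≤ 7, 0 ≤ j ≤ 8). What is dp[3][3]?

   ''  k  b  d  f  d  m  e  c
''  0  1  2  3  4  5  6  7  8
 h  1  1  2  3  4  5  6  7  8
 h  2  2  2  3  4  5  6  7  8
 l  3  3  3  3  4  5  6  7  8
 d  4  4  4  3  4  4  5  6  7
 c  5  5  5  4  4  5  5  6  6
 g  6  6  6  5  5  5  6  6  7
 g  7  7  7  6  6  6  6  7  7

3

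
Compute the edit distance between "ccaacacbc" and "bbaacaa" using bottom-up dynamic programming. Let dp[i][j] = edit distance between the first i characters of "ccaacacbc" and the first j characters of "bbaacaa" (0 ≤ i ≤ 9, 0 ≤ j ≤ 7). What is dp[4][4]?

   ''  b  b  a  a  c  a  a
''  0  1  2  3  4  5  6  7
 c  1  1  2  3  4  4  5  6
 c  2  2  2  3  4  4  5  6
 a  3  3  3  2  3  4  4  5
 a  4  4  4  3  2  3  4  4
 c  5  5  5  4  3  2  3  4
 a  6  6  6  5  4  3  2  3
 c  7  7  7  6  5  4  3  3
 b  8  7  7  7  6  5  4  4
 c  9  8  8  8  7  6  5  5

2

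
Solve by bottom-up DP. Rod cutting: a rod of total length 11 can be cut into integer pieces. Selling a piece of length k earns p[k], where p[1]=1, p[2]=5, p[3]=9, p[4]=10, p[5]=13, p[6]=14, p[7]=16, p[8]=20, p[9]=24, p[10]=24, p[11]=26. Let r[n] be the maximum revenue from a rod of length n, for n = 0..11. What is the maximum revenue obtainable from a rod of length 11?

32

   n    0    1    2    3    4    5    6    7    8    9   10   11
r[n]    0    1    5    9   10   14   18   19   23   27   28   32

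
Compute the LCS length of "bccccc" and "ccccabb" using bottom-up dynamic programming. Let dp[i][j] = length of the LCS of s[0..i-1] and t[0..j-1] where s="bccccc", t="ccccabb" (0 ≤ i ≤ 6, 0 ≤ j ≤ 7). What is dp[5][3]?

3

   ''  c  c  c  c  a  b  b
''  0  0  0  0  0  0  0  0
 b  0  0  0  0  0  0  1  1
 c  0  1  1  1  1  1  1  1
 c  0  1  2  2  2  2  2  2
 c  0  1  2  3  3  3  3  3
 c  0  1  2  3  4  4  4  4
 c  0  1  2  3  4  4  4  4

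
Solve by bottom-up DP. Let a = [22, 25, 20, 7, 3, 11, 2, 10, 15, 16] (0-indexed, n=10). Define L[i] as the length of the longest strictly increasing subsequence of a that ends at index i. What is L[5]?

2

   i    0    1    2    3    4    5    6    7    8    9
a[i]   22   25   20    7    3   11    2   10   15   16
L[i]    1    2    1    1    1    2    1    2    3    4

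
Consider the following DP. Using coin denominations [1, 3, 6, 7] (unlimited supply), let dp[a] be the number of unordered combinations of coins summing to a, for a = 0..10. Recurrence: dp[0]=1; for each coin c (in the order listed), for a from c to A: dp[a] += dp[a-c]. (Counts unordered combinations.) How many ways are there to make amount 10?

after  coin     0     1     2     3     4     5     6     7     8     9    10
          1     1     1     1     1     1     1     1     1     1     1     1
          3     1     1     1     2     2     2     3     3     3     4     4
          6     1     1     1     2     2     2     4     4     4     6     6
          7     1     1     1     2     2     2     4     5     5     7     8

8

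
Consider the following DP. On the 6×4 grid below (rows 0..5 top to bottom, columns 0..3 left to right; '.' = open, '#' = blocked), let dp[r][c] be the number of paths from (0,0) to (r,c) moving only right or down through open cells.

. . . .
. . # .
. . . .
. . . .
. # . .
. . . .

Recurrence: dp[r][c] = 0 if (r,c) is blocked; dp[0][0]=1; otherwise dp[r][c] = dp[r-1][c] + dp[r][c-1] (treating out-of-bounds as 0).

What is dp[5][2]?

r\c   0   1   2   3
  0   1   1   1   1
  1   1   2   0   1
  2   1   3   3   4
  3   1   4   7  11
  4   1   0   7  18
  5   1   1   8  26

8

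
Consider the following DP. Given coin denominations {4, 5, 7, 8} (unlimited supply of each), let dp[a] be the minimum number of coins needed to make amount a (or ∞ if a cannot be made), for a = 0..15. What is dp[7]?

 a  0  1  2  3  4  5  6  7  8  9 10 11 12 13 14 15
dp  0  -  -  -  1  1  -  1  1  2  2  2  2  2  2  2
(- denotes ∞ / unreachable)

1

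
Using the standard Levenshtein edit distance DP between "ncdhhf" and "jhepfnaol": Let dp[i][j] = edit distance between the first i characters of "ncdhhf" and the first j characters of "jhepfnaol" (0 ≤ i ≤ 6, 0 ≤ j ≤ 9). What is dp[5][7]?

7

   ''  j  h  e  p  f  n  a  o  l
''  0  1  2  3  4  5  6  7  8  9
 n  1  1  2  3  4  5  5  6  7  8
 c  2  2  2  3  4  5  6  6  7  8
 d  3  3  3  3  4  5  6  7  7  8
 h  4  4  3  4  4  5  6  7  8  8
 h  5  5  4  4  5  5  6  7  8  9
 f  6  6  5  5  5  5  6  7  8  9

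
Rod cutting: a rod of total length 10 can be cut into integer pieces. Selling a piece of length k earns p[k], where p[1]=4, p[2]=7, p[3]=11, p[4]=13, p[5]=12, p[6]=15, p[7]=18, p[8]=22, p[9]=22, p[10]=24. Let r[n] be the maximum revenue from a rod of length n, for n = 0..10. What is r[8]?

32

   n    0    1    2    3    4    5    6    7    8    9   10
r[n]    0    4    8   12   16   20   24   28   32   36   40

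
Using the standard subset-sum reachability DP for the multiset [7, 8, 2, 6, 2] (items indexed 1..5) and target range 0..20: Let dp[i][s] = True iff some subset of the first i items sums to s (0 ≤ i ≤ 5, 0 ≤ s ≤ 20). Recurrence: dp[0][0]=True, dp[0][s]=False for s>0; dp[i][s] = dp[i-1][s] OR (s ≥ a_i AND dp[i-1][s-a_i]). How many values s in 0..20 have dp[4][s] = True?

i\s   0   1   2   3   4   5   6   7   8   9  10  11  12  13  14  15  16  17  18  19  20
  0   T   F   F   F   F   F   F   F   F   F   F   F   F   F   F   F   F   F   F   F   F
  1   T   F   F   F   F   F   F   T   F   F   F   F   F   F   F   F   F   F   F   F   F
  2   T   F   F   F   F   F   F   T   T   F   F   F   F   F   F   T   F   F   F   F   F
  3   T   F   T   F   F   F   F   T   T   T   T   F   F   F   F   T   F   T   F   F   F
  4   T   F   T   F   F   F   T   T   T   T   T   F   F   T   T   T   T   T   F   F   F
  5   T   F   T   F   T   F   T   T   T   T   T   T   T   T   T   T   T   T   T   T   F

12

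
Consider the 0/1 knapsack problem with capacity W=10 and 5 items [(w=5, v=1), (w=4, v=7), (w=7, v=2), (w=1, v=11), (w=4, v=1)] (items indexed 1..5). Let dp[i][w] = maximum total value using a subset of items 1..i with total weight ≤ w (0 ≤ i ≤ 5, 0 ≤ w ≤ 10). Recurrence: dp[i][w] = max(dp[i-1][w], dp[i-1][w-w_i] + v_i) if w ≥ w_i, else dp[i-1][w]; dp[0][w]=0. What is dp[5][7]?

i\w   0   1   2   3   4   5   6   7   8   9  10
  0   0   0   0   0   0   0   0   0   0   0   0
  1   0   0   0   0   0   1   1   1   1   1   1
  2   0   0   0   0   7   7   7   7   7   8   8
  3   0   0   0   0   7   7   7   7   7   8   8
  4   0  11  11  11  11  18  18  18  18  18  19
  5   0  11  11  11  11  18  18  18  18  19  19

18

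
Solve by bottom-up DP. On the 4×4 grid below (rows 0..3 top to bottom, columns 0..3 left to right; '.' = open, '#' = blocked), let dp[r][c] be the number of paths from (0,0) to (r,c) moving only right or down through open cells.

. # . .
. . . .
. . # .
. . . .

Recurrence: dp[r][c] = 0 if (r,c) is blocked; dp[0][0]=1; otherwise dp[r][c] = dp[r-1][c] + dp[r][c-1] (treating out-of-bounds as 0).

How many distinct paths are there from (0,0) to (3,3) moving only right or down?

r\c   0   1   2   3
  0   1   0   0   0
  1   1   1   1   1
  2   1   2   0   1
  3   1   3   3   4

4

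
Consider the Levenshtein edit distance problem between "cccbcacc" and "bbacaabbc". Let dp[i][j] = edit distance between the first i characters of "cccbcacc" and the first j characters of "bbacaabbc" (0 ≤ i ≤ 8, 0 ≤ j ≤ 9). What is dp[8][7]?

6

   ''  b  b  a  c  a  a  b  b  c
''  0  1  2  3  4  5  6  7  8  9
 c  1  1  2  3  3  4  5  6  7  8
 c  2  2  2  3  3  4  5  6  7  7
 c  3  3  3  3  3  4  5  6  7  7
 b  4  3  3  4  4  4  5  5  6  7
 c  5  4  4  4  4  5  5  6  6  6
 a  6  5  5  4  5  4  5  6  7  7
 c  7  6  6  5  4  5  5  6  7  7
 c  8  7  7  6  5  5  6  6  7  7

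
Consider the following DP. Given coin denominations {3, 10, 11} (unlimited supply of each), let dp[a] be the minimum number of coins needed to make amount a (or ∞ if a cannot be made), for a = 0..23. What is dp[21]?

2

 a  0  1  2  3  4  5  6  7  8  9 10 11 12 13 14 15 16 17 18 19 20 21 22 23
dp  0  -  -  1  -  -  2  -  -  3  1  1  4  2  2  5  3  3  6  4  2  2  2  3
(- denotes ∞ / unreachable)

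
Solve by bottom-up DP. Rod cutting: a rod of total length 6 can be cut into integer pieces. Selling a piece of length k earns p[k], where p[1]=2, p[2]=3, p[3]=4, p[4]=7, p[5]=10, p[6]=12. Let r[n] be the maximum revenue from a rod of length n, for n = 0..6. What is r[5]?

   n    0    1    2    3    4    5    6
r[n]    0    2    4    6    8   10   12

10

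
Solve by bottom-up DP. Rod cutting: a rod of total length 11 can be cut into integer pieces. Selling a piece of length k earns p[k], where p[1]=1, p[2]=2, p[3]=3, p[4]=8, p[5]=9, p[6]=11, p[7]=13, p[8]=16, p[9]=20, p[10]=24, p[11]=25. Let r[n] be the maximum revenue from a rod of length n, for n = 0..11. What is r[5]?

9

   n    0    1    2    3    4    5    6    7    8    9   10   11
r[n]    0    1    2    3    8    9   11   13   16   20   24   25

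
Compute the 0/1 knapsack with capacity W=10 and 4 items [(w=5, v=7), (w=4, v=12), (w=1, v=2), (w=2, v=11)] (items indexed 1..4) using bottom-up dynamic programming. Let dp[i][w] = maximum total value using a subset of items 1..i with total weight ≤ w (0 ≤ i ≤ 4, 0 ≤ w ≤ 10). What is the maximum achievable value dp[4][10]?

25

i\w   0   1   2   3   4   5   6   7   8   9  10
  0   0   0   0   0   0   0   0   0   0   0   0
  1   0   0   0   0   0   7   7   7   7   7   7
  2   0   0   0   0  12  12  12  12  12  19  19
  3   0   2   2   2  12  14  14  14  14  19  21
  4   0   2  11  13  13  14  23  25  25  25  25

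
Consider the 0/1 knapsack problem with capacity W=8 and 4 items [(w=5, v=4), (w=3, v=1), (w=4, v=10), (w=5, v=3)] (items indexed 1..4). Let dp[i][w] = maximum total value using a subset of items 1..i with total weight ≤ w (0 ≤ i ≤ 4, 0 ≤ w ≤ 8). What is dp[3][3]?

1

i\w   0   1   2   3   4   5   6   7   8
  0   0   0   0   0   0   0   0   0   0
  1   0   0   0   0   0   4   4   4   4
  2   0   0   0   1   1   4   4   4   5
  3   0   0   0   1  10  10  10  11  11
  4   0   0   0   1  10  10  10  11  11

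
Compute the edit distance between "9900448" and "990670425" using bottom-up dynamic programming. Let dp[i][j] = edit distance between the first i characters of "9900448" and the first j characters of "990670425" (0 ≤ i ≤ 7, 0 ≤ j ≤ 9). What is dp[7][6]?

   ''  9  9  0  6  7  0  4  2  5
''  0  1  2  3  4  5  6  7  8  9
 9  1  0  1  2  3  4  5  6  7  8
 9  2  1  0  1  2  3  4  5  6  7
 0  3  2  1  0  1  2  3  4  5  6
 0  4  3  2  1  1  2  2  3  4  5
 4  5  4  3  2  2  2  3  2  3  4
 4  6  5  4  3  3  3  3  3  3  4
 8  7  6  5  4  4  4  4  4  4  4

4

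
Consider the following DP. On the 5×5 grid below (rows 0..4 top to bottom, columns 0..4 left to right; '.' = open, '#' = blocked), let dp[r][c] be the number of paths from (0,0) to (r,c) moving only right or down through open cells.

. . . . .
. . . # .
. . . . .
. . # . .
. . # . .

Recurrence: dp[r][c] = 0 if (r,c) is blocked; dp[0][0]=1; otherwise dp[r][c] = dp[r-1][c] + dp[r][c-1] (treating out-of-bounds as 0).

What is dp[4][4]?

r\c   0   1   2   3   4
  0   1   1   1   1   1
  1   1   2   3   0   1
  2   1   3   6   6   7
  3   1   4   0   6  13
  4   1   5   0   6  19

19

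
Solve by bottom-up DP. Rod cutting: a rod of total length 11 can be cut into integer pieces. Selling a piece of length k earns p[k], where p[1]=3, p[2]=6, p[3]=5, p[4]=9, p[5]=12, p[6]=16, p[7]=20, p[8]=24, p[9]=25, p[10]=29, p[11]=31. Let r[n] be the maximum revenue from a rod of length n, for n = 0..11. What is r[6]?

18

   n    0    1    2    3    4    5    6    7    8    9   10   11
r[n]    0    3    6    9   12   15   18   21   24   27   30   33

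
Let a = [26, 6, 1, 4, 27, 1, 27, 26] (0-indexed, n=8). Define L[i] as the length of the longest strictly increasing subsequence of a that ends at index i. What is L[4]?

   i    0    1    2    3    4    5    6    7
a[i]   26    6    1    4   27    1   27   26
L[i]    1    1    1    2    3    1    3    3

3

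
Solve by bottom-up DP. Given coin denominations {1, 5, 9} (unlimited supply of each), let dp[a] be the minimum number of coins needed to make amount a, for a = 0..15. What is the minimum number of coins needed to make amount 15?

 a  0  1  2  3  4  5  6  7  8  9 10 11 12 13 14 15
dp  0  1  2  3  4  1  2  3  4  1  2  3  4  5  2  3

3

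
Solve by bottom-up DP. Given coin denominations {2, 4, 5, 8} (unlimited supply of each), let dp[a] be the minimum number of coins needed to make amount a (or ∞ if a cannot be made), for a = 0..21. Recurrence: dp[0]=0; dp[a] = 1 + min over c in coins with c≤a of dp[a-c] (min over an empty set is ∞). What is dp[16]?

2

 a  0  1  2  3  4  5  6  7  8  9 10 11 12 13 14 15 16 17 18 19 20 21
dp  0  -  1  -  1  1  2  2  1  2  2  3  2  2  3  3  2  3  3  4  3  3
(- denotes ∞ / unreachable)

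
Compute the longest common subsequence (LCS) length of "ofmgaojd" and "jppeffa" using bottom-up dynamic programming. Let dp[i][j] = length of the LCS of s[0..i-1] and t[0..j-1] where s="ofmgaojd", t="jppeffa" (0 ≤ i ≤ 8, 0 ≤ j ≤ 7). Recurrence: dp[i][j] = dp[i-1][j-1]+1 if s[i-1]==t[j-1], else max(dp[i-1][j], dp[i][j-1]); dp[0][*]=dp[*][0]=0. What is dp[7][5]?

   ''  j  p  p  e  f  f  a
''  0  0  0  0  0  0  0  0
 o  0  0  0  0  0  0  0  0
 f  0  0  0  0  0  1  1  1
 m  0  0  0  0  0  1  1  1
 g  0  0  0  0  0  1  1  1
 a  0  0  0  0  0  1  1  2
 o  0  0  0  0  0  1  1  2
 j  0  1  1  1  1  1  1  2
 d  0  1  1  1  1  1  1  2

1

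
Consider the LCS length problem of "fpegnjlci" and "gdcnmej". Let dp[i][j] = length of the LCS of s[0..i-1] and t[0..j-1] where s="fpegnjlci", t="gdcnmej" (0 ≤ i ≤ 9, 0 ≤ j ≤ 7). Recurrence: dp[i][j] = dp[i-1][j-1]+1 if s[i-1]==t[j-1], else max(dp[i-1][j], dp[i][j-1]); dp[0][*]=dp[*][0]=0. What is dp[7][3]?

   ''  g  d  c  n  m  e  j
''  0  0  0  0  0  0  0  0
 f  0  0  0  0  0  0  0  0
 p  0  0  0  0  0  0  0  0
 e  0  0  0  0  0  0  1  1
 g  0  1  1  1  1  1  1  1
 n  0  1  1  1  2  2  2  2
 j  0  1  1  1  2  2  2  3
 l  0  1  1  1  2  2  2  3
 c  0  1  1  2  2  2  2  3
 i  0  1  1  2  2  2  2  3

1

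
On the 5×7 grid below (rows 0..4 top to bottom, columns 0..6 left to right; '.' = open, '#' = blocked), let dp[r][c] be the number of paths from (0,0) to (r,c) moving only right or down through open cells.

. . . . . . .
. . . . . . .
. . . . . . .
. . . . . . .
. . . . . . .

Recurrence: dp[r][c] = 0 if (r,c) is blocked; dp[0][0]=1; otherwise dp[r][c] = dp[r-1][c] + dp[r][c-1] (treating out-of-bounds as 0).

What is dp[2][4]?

r\c   0   1   2   3   4   5   6
  0   1   1   1   1   1   1   1
  1   1   2   3   4   5   6   7
  2   1   3   6  10  15  21  28
  3   1   4  10  20  35  56  84
  4   1   5  15  35  70 126 210

15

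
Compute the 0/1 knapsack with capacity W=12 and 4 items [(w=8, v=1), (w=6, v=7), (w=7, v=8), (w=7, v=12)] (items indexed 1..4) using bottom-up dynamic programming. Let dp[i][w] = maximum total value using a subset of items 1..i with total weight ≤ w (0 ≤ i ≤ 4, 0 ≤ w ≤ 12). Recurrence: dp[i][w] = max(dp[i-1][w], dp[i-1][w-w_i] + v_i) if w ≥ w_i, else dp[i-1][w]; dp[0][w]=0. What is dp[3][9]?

8

i\w   0   1   2   3   4   5   6   7   8   9  10  11  12
  0   0   0   0   0   0   0   0   0   0   0   0   0   0
  1   0   0   0   0   0   0   0   0   1   1   1   1   1
  2   0   0   0   0   0   0   7   7   7   7   7   7   7
  3   0   0   0   0   0   0   7   8   8   8   8   8   8
  4   0   0   0   0   0   0   7  12  12  12  12  12  12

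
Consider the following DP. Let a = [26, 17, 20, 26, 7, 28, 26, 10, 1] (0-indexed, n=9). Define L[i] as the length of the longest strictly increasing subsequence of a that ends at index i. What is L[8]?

   i    0    1    2    3    4    5    6    7    8
a[i]   26   17   20   26    7   28   26   10    1
L[i]    1    1    2    3    1    4    3    2    1

1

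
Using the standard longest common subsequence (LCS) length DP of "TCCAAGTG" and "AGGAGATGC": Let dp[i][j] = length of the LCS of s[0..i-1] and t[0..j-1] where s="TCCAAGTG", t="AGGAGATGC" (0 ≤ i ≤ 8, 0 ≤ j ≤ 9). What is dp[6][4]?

   ''  A  G  G  A  G  A  T  G  C
''  0  0  0  0  0  0  0  0  0  0
 T  0  0  0  0  0  0  0  1  1  1
 C  0  0  0  0  0  0  0  1  1  2
 C  0  0  0  0  0  0  0  1  1  2
 A  0  1  1  1  1  1  1  1  1  2
 A  0  1  1  1  2  2  2  2  2  2
 G  0  1  2  2  2  3  3  3  3  3
 T  0  1  2  2  2  3  3  4  4  4
 G  0  1  2  3  3  3  3  4  5  5

2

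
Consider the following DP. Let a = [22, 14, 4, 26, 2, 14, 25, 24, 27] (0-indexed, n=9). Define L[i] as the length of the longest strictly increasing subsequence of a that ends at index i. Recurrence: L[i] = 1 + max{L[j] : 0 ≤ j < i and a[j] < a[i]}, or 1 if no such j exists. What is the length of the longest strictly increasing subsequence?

   i    0    1    2    3    4    5    6    7    8
a[i]   22   14    4   26    2   14   25   24   27
L[i]    1    1    1    2    1    2    3    3    4

4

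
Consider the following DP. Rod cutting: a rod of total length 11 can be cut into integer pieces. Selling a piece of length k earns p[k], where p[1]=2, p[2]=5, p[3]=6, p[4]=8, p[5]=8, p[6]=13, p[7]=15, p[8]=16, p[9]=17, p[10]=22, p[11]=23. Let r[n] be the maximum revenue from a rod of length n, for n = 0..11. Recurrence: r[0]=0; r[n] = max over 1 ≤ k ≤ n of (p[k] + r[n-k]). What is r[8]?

   n    0    1    2    3    4    5    6    7    8    9   10   11
r[n]    0    2    5    7   10   12   15   17   20   22   25   27

20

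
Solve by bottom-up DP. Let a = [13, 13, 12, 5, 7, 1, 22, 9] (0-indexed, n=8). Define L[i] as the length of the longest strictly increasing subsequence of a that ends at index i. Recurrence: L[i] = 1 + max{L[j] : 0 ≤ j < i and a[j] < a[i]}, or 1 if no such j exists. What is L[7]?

   i    0    1    2    3    4    5    6    7
a[i]   13   13   12    5    7    1   22    9
L[i]    1    1    1    1    2    1    3    3

3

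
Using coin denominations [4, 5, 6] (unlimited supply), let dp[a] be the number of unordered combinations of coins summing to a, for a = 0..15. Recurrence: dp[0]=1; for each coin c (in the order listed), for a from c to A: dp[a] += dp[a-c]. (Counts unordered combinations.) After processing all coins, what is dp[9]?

1

after  coin     0     1     2     3     4     5     6     7     8     9    10    11    12    13    14    15
          4     1     0     0     0     1     0     0     0     1     0     0     0     1     0     0     0
          5     1     0     0     0     1     1     0     0     1     1     1     0     1     1     1     1
          6     1     0     0     0     1     1     1     0     1     1     2     1     2     1     2     2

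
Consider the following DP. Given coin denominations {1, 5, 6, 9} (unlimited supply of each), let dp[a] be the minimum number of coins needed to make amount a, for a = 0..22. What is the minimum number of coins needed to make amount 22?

 a  0  1  2  3  4  5  6  7  8  9 10 11 12 13 14 15 16 17 18 19 20 21 22
dp  0  1  2  3  4  1  1  2  3  1  2  2  2  3  2  2  3  3  2  3  3  3  4

4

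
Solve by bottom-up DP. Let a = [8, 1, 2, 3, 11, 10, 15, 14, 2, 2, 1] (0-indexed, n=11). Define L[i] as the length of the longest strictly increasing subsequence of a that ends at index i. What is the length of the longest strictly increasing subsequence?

   i    0    1    2    3    4    5    6    7    8    9   10
a[i]    8    1    2    3   11   10   15   14    2    2    1
L[i]    1    1    2    3    4    4    5    5    2    2    1

5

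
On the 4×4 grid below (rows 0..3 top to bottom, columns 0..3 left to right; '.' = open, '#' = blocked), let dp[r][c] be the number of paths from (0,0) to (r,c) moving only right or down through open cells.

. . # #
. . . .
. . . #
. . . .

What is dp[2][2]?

5

r\c   0   1   2   3
  0   1   1   0   0
  1   1   2   2   2
  2   1   3   5   0
  3   1   4   9   9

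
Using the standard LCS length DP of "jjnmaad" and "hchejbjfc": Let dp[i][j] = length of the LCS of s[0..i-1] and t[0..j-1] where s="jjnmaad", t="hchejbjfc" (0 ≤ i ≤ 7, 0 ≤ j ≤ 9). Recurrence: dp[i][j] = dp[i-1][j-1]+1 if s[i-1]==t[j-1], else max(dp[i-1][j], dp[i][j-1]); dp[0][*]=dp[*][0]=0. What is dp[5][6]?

   ''  h  c  h  e  j  b  j  f  c
''  0  0  0  0  0  0  0  0  0  0
 j  0  0  0  0  0  1  1  1  1  1
 j  0  0  0  0  0  1  1  2  2  2
 n  0  0  0  0  0  1  1  2  2  2
 m  0  0  0  0  0  1  1  2  2  2
 a  0  0  0  0  0  1  1  2  2  2
 a  0  0  0  0  0  1  1  2  2  2
 d  0  0  0  0  0  1  1  2  2  2

1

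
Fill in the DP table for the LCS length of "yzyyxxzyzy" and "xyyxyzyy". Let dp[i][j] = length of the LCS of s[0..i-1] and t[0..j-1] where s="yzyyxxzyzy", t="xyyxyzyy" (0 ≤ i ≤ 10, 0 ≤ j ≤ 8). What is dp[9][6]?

5

   ''  x  y  y  x  y  z  y  y
''  0  0  0  0  0  0  0  0  0
 y  0  0  1  1  1  1  1  1  1
 z  0  0  1  1  1  1  2  2  2
 y  0  0  1  2  2  2  2  3  3
 y  0  0  1  2  2  3  3  3  4
 x  0  1  1  2  3  3  3  3  4
 x  0  1  1  2  3  3  3  3  4
 z  0  1  1  2  3  3  4  4  4
 y  0  1  2  2  3  4  4  5  5
 z  0  1  2  2  3  4  5  5  5
 y  0  1  2  3  3  4  5  6  6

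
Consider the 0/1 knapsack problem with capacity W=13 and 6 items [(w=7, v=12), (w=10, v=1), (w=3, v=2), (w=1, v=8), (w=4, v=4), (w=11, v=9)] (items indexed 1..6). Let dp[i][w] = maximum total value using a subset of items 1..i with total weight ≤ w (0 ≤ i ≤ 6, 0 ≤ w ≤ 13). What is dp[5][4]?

i\w   0   1   2   3   4   5   6   7   8   9  10  11  12  13
  0   0   0   0   0   0   0   0   0   0   0   0   0   0   0
  1   0   0   0   0   0   0   0  12  12  12  12  12  12  12
  2   0   0   0   0   0   0   0  12  12  12  12  12  12  12
  3   0   0   0   2   2   2   2  12  12  12  14  14  14  14
  4   0   8   8   8  10  10  10  12  20  20  20  22  22  22
  5   0   8   8   8  10  12  12  12  20  20  20  22  24  24
  6   0   8   8   8  10  12  12  12  20  20  20  22  24  24

10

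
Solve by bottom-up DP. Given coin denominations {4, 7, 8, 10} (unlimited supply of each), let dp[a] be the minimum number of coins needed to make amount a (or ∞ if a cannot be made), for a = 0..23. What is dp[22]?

 a  0  1  2  3  4  5  6  7  8  9 10 11 12 13 14 15 16 17 18 19 20 21 22 23
dp  0  -  -  -  1  -  -  1  1  -  1  2  2  -  2  2  2  2  2  3  2  3  3  3
(- denotes ∞ / unreachable)

3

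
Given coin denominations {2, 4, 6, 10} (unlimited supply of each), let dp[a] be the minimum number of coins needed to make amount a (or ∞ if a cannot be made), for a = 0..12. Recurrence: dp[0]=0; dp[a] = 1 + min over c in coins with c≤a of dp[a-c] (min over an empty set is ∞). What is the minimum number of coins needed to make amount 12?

2

 a  0  1  2  3  4  5  6  7  8  9 10 11 12
dp  0  -  1  -  1  -  1  -  2  -  1  -  2
(- denotes ∞ / unreachable)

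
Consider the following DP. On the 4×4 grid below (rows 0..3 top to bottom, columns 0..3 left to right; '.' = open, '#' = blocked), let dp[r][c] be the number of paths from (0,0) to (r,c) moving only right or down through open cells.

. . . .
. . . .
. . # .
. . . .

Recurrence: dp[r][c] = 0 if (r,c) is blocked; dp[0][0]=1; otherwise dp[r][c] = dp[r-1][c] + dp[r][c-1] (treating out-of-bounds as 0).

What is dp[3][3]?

r\c   0   1   2   3
  0   1   1   1   1
  1   1   2   3   4
  2   1   3   0   4
  3   1   4   4   8

8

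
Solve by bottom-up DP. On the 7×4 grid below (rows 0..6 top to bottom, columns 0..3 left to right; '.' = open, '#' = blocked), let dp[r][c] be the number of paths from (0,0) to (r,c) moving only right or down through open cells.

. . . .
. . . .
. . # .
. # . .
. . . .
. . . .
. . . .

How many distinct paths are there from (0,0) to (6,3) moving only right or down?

r\c   0   1   2   3
  0   1   1   1   1
  1   1   2   3   4
  2   1   3   0   4
  3   1   0   0   4
  4   1   1   1   5
  5   1   2   3   8
  6   1   3   6  14

14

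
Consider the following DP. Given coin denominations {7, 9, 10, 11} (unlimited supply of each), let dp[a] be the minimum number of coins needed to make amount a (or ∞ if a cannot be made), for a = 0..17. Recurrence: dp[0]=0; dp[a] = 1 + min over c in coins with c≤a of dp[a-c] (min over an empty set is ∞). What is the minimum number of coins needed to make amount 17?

 a  0  1  2  3  4  5  6  7  8  9 10 11 12 13 14 15 16 17
dp  0  -  -  -  -  -  -  1  -  1  1  1  -  -  2  -  2  2
(- denotes ∞ / unreachable)

2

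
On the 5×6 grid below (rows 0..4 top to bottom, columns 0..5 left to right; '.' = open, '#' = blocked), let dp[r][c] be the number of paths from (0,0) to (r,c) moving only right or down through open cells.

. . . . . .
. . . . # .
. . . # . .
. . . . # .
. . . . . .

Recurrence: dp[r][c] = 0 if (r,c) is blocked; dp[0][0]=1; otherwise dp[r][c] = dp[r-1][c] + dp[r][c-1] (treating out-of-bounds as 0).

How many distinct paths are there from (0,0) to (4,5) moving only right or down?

r\c   0   1   2   3   4   5
  0   1   1   1   1   1   1
  1   1   2   3   4   0   1
  2   1   3   6   0   0   1
  3   1   4  10  10   0   1
  4   1   5  15  25  25  26

26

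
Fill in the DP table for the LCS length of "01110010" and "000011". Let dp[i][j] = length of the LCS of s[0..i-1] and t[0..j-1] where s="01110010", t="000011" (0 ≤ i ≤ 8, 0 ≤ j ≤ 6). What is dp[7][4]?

3

   ''  0  0  0  0  1  1
''  0  0  0  0  0  0  0
 0  0  1  1  1  1  1  1
 1  0  1  1  1  1  2  2
 1  0  1  1  1  1  2  3
 1  0  1  1  1  1  2  3
 0  0  1  2  2  2  2  3
 0  0  1  2  3  3  3  3
 1  0  1  2  3  3  4  4
 0  0  1  2  3  4  4  4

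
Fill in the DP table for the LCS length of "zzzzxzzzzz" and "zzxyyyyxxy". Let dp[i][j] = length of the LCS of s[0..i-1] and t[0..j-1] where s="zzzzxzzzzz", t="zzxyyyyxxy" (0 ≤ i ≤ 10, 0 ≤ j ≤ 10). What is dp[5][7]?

   ''  z  z  x  y  y  y  y  x  x  y
''  0  0  0  0  0  0  0  0  0  0  0
 z  0  1  1  1  1  1  1  1  1  1  1
 z  0  1  2  2  2  2  2  2  2  2  2
 z  0  1  2  2  2  2  2  2  2  2  2
 z  0  1  2  2  2  2  2  2  2  2  2
 x  0  1  2  3  3  3  3  3  3  3  3
 z  0  1  2  3  3  3  3  3  3  3  3
 z  0  1  2  3  3  3  3  3  3  3  3
 z  0  1  2  3  3  3  3  3  3  3  3
 z  0  1  2  3  3  3  3  3  3  3  3
 z  0  1  2  3  3  3  3  3  3  3  3

3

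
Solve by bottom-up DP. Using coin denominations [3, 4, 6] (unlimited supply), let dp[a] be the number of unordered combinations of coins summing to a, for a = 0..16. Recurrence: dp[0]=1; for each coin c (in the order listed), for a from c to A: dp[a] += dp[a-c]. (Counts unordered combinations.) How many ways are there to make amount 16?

4

after  coin     0     1     2     3     4     5     6     7     8     9    10    11    12    13    14    15    16
          3     1     0     0     1     0     0     1     0     0     1     0     0     1     0     0     1     0
          4     1     0     0     1     1     0     1     1     1     1     1     1     2     1     1     2     2
          6     1     0     0     1     1     0     2     1     1     2     2     1     4     2     2     4     4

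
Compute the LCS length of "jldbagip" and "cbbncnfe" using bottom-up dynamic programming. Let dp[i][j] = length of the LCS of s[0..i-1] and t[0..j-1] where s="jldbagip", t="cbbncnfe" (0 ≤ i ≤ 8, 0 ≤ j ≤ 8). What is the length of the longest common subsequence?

1

   ''  c  b  b  n  c  n  f  e
''  0  0  0  0  0  0  0  0  0
 j  0  0  0  0  0  0  0  0  0
 l  0  0  0  0  0  0  0  0  0
 d  0  0  0  0  0  0  0  0  0
 b  0  0  1  1  1  1  1  1  1
 a  0  0  1  1  1  1  1  1  1
 g  0  0  1  1  1  1  1  1  1
 i  0  0  1  1  1  1  1  1  1
 p  0  0  1  1  1  1  1  1  1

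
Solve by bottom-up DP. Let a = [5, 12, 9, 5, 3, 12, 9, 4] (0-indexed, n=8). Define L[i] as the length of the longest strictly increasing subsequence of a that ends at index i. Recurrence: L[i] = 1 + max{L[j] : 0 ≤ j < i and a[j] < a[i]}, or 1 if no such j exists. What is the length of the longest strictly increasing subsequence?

   i    0    1    2    3    4    5    6    7
a[i]    5   12    9    5    3   12    9    4
L[i]    1    2    2    1    1    3    2    2

3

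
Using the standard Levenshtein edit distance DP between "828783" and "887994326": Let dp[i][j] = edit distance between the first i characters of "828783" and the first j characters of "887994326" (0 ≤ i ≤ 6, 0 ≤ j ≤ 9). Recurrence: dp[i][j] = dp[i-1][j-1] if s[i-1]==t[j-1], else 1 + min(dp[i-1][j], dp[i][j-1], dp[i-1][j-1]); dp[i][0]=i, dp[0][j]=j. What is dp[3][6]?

   ''  8  8  7  9  9  4  3  2  6
''  0  1  2  3  4  5  6  7  8  9
 8  1  0  1  2  3  4  5  6  7  8
 2  2  1  1  2  3  4  5  6  6  7
 8  3  2  1  2  3  4  5  6  7  7
 7  4  3  2  1  2  3  4  5  6  7
 8  5  4  3  2  2  3  4  5  6  7
 3  6  5  4  3  3  3  4  4  5  6

5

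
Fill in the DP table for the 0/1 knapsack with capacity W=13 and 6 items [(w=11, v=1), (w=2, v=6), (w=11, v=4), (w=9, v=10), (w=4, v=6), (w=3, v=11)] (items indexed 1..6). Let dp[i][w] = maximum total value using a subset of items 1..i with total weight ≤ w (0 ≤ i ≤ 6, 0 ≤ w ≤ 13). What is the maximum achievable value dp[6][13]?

23

i\w   0   1   2   3   4   5   6   7   8   9  10  11  12  13
  0   0   0   0   0   0   0   0   0   0   0   0   0   0   0
  1   0   0   0   0   0   0   0   0   0   0   0   1   1   1
  2   0   0   6   6   6   6   6   6   6   6   6   6   6   7
  3   0   0   6   6   6   6   6   6   6   6   6   6   6  10
  4   0   0   6   6   6   6   6   6   6  10  10  16  16  16
  5   0   0   6   6   6   6  12  12  12  12  12  16  16  16
  6   0   0   6  11  11  17  17  17  17  23  23  23  23  23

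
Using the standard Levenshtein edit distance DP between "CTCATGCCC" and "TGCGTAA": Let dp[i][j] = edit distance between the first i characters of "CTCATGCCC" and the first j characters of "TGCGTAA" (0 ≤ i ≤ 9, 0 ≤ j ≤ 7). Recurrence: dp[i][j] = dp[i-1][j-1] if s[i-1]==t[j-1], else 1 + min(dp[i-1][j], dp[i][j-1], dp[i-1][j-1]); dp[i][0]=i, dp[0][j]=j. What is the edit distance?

   ''  T  G  C  G  T  A  A
''  0  1  2  3  4  5  6  7
 C  1  1  2  2  3  4  5  6
 T  2  1  2  3  3  3  4  5
 C  3  2  2  2  3  4  4  5
 A  4  3  3  3  3  4  4  4
 T  5  4  4  4  4  3  4  5
 G  6  5  4  5  4  4  4  5
 C  7  6  5  4  5  5  5  5
 C  8  7  6  5  5  6  6  6
 C  9  8  7  6  6  6  7  7

7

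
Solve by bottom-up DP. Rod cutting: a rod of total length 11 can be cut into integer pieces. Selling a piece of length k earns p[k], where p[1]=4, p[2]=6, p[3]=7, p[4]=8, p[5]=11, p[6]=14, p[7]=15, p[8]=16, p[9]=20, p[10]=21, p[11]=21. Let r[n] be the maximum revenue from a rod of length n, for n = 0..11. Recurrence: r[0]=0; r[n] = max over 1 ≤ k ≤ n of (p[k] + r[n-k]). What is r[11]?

   n    0    1    2    3    4    5    6    7    8    9   10   11
r[n]    0    4    8   12   16   20   24   28   32   36   40   44

44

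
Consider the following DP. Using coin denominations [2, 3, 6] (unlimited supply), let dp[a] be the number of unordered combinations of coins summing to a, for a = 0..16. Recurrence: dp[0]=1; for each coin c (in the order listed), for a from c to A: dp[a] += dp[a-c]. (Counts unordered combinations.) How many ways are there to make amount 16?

after  coin     0     1     2     3     4     5     6     7     8     9    10    11    12    13    14    15    16
          2     1     0     1     0     1     0     1     0     1     0     1     0     1     0     1     0     1
          3     1     0     1     1     1     1     2     1     2     2     2     2     3     2     3     3     3
          6     1     0     1     1     1     1     3     1     3     3     3     3     6     3     6     6     6

6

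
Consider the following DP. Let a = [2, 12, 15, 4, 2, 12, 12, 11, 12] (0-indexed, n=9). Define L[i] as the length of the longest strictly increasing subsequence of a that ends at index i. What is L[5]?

   i    0    1    2    3    4    5    6    7    8
a[i]    2   12   15    4    2   12   12   11   12
L[i]    1    2    3    2    1    3    3    3    4

3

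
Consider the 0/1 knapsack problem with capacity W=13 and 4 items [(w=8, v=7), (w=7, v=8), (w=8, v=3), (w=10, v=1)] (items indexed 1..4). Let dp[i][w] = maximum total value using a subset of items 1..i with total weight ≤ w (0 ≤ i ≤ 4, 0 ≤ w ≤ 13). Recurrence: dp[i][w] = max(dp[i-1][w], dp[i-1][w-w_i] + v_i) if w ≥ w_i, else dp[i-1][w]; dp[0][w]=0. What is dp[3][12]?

8

i\w   0   1   2   3   4   5   6   7   8   9  10  11  12  13
  0   0   0   0   0   0   0   0   0   0   0   0   0   0   0
  1   0   0   0   0   0   0   0   0   7   7   7   7   7   7
  2   0   0   0   0   0   0   0   8   8   8   8   8   8   8
  3   0   0   0   0   0   0   0   8   8   8   8   8   8   8
  4   0   0   0   0   0   0   0   8   8   8   8   8   8   8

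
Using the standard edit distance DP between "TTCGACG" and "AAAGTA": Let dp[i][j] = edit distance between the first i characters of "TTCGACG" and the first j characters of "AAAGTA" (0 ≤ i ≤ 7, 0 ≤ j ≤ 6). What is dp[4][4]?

   ''  A  A  A  G  T  A
''  0  1  2  3  4  5  6
 T  1  1  2  3  4  4  5
 T  2  2  2  3  4  4  5
 C  3  3  3  3  4  5  5
 G  4  4  4  4  3  4  5
 A  5  4  4  4  4  4  4
 C  6  5  5  5  5  5  5
 G  7  6  6  6  5  6  6

3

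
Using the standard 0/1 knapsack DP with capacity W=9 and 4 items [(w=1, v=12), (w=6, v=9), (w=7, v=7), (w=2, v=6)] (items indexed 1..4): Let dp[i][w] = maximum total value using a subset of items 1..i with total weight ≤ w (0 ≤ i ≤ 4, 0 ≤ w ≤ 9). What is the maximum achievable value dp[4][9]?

27

i\w   0   1   2   3   4   5   6   7   8   9
  0   0   0   0   0   0   0   0   0   0   0
  1   0  12  12  12  12  12  12  12  12  12
  2   0  12  12  12  12  12  12  21  21  21
  3   0  12  12  12  12  12  12  21  21  21
  4   0  12  12  18  18  18  18  21  21  27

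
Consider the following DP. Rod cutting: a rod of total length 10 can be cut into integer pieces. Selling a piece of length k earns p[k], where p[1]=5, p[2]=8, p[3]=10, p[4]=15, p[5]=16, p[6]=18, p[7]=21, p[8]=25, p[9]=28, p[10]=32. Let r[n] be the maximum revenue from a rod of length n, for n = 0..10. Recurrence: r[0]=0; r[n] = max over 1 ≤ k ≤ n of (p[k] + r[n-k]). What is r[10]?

50

   n    0    1    2    3    4    5    6    7    8    9   10
r[n]    0    5   10   15   20   25   30   35   40   45   50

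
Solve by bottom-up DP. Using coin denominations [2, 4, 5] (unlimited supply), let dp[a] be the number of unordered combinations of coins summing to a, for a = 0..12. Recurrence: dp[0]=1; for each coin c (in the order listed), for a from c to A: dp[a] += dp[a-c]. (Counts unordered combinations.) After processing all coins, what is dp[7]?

1

after  coin     0     1     2     3     4     5     6     7     8     9    10    11    12
          2     1     0     1     0     1     0     1     0     1     0     1     0     1
          4     1     0     1     0     2     0     2     0     3     0     3     0     4
          5     1     0     1     0     2     1     2     1     3     2     4     2     5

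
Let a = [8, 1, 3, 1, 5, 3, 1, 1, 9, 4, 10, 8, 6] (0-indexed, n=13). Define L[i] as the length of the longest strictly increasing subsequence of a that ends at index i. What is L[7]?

1

   i    0    1    2    3    4    5    6    7    8    9   10   11   12
a[i]    8    1    3    1    5    3    1    1    9    4   10    8    6
L[i]    1    1    2    1    3    2    1    1    4    3    5    4    4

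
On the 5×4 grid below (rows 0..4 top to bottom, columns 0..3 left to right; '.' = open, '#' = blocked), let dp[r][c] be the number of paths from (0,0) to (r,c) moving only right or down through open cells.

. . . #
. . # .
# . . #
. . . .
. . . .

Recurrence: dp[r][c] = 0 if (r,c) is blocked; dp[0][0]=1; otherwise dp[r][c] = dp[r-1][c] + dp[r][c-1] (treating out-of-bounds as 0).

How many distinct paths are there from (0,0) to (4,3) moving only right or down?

r\c   0   1   2   3
  0   1   1   1   0
  1   1   2   0   0
  2   0   2   2   0
  3   0   2   4   4
  4   0   2   6  10

10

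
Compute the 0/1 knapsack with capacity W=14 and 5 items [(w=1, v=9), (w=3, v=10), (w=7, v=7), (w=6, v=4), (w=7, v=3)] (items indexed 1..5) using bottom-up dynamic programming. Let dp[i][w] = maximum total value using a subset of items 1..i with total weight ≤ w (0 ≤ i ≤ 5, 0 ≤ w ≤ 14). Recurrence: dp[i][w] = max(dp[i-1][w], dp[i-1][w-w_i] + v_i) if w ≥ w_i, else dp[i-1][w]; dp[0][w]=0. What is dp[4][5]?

19

i\w   0   1   2   3   4   5   6   7   8   9  10  11  12  13  14
  0   0   0   0   0   0   0   0   0   0   0   0   0   0   0   0
  1   0   9   9   9   9   9   9   9   9   9   9   9   9   9   9
  2   0   9   9  10  19  19  19  19  19  19  19  19  19  19  19
  3   0   9   9  10  19  19  19  19  19  19  19  26  26  26  26
  4   0   9   9  10  19  19  19  19  19  19  23  26  26  26  26
  5   0   9   9  10  19  19  19  19  19  19  23  26  26  26  26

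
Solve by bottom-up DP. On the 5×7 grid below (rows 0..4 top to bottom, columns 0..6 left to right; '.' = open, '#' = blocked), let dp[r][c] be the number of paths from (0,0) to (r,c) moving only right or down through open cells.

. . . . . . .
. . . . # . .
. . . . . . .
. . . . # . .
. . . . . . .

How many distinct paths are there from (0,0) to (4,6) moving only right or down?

70

r\c   0   1   2   3   4   5   6
  0   1   1   1   1   1   1   1
  1   1   2   3   4   0   1   2
  2   1   3   6  10  10  11  13
  3   1   4  10  20   0  11  24
  4   1   5  15  35  35  46  70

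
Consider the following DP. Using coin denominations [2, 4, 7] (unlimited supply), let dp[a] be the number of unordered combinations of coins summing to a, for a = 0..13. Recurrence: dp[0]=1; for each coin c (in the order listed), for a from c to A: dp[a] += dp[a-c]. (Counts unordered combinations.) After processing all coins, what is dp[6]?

2

after  coin     0     1     2     3     4     5     6     7     8     9    10    11    12    13
          2     1     0     1     0     1     0     1     0     1     0     1     0     1     0
          4     1     0     1     0     2     0     2     0     3     0     3     0     4     0
          7     1     0     1     0     2     0     2     1     3     1     3     2     4     2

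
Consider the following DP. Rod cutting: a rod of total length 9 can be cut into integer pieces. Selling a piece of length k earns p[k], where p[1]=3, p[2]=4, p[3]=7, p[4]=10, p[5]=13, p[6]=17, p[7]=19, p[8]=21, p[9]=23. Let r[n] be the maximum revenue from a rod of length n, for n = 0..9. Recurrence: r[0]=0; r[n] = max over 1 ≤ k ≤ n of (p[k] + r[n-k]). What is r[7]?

21

   n    0    1    2    3    4    5    6    7    8    9
r[n]    0    3    6    9   12   15   18   21   24   27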